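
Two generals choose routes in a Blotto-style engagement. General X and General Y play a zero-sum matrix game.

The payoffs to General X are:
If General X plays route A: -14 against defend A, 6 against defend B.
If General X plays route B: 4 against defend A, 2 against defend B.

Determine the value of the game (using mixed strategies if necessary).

Row minima are -14 and 2, so General X's maximin is 2; column maxima are 4 and 6, so General Y's minimax is 4. These differ, so the equilibrium is in mixed strategies.
Let General X play route A with probability p. General Y is indifferent when −14p + 4(1−p) = 6p + 2(1−p), giving p = 1/11.
Let General Y play defend A with probability q. General X is indifferent when −14q + 6(1−q) = 4q + 2(1−q), giving q = 2/11.
The value is -14·(2/11) + (6)·(9/11) = 26/11.

26/11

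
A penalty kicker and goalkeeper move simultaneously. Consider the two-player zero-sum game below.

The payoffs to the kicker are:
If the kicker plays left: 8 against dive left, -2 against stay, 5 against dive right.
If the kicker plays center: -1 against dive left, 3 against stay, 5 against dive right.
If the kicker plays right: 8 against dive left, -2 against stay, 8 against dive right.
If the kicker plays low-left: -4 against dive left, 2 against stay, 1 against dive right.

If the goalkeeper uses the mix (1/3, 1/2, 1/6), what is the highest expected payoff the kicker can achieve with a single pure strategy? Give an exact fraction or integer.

left: (8)·(1/3) + (-2)·(1/2) + (5)·(1/6) = 5/2.
center: (-1)·(1/3) + (3)·(1/2) + (5)·(1/6) = 2.
right: (8)·(1/3) + (-2)·(1/2) + (8)·(1/6) = 3.
low-left: (-4)·(1/3) + (2)·(1/2) + (1)·(1/6) = -1/6.
The best pure response is right with expected payoff 3.

3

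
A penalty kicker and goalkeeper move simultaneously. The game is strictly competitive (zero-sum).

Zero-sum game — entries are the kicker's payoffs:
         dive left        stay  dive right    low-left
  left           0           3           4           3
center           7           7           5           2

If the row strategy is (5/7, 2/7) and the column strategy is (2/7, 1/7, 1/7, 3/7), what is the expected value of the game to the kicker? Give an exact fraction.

Against (2/7, 1/7, 1/7, 3/7), each row's expected payoff is left: 16/7; center: 32/7.
Taking the (5/7, 2/7)-weighted average: (5/7)·(16/7) + (2/7)·(32/7) = 144/49.

144/49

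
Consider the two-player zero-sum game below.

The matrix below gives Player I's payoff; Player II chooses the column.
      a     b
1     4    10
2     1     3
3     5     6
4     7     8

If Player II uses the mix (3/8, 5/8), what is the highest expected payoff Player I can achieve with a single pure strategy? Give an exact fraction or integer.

31/4

1: (4)·(3/8) + (10)·(5/8) = 31/4.
2: (1)·(3/8) + (3)·(5/8) = 9/4.
3: (5)·(3/8) + (6)·(5/8) = 45/8.
4: (7)·(3/8) + (8)·(5/8) = 61/8.
The best pure response is 1 with expected payoff 31/4.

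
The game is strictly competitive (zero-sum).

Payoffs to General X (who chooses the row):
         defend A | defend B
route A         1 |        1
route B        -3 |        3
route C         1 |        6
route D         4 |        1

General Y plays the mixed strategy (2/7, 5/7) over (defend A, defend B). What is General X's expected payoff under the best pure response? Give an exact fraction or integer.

32/7

route A: (1)·(2/7) + (1)·(5/7) = 1.
route B: (-3)·(2/7) + (3)·(5/7) = 9/7.
route C: (1)·(2/7) + (6)·(5/7) = 32/7.
route D: (4)·(2/7) + (1)·(5/7) = 13/7.
The best pure response is route C with expected payoff 32/7.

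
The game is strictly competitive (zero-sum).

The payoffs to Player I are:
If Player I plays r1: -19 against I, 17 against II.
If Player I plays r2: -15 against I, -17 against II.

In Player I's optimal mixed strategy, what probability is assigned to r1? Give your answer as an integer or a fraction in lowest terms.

1/19

Row minima are -19 and -17, so Player I's maximin is -17; column maxima are -15 and 17, so Player II's minimax is -15. These differ, so the equilibrium is in mixed strategies.
Let Player I play r1 with probability p. Player II is indifferent when −19p − 15(1−p) = 17p − 17(1−p), giving p = 1/19.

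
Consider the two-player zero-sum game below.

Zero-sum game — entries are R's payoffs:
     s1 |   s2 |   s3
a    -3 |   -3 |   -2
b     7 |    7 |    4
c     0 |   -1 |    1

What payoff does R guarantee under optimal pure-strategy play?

Row minima: -3, 4, -1 → R's maximin is 4.
Column maxima: 7, 7, 4 → C's minimax is 4.
They coincide at (b, s3), so the value is 4.

4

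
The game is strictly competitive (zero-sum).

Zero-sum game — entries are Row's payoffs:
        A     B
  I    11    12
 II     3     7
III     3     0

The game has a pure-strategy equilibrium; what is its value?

11

Row minima: 11, 3, 0 → Row's maximin is 11.
Column maxima: 11, 12 → Column's minimax is 11.
They coincide at (I, A), so the value is 11.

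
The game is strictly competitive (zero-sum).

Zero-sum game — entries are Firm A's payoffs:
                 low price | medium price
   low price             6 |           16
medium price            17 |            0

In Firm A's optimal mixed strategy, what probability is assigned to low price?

17/27

Row minima are 6 and 0, so Firm A's maximin is 6; column maxima are 17 and 16, so Firm B's minimax is 16. These differ, so the equilibrium is in mixed strategies.
Let Firm A play low price with probability p. Firm B is indifferent when 6p + 17(1−p) = 16p, giving p = 17/27.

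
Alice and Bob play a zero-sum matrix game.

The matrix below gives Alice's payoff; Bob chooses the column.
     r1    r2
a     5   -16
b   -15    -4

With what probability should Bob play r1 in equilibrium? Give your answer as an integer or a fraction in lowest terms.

Row minima are -16 and -15, so Alice's maximin is -15; column maxima are 5 and -4, so Bob's minimax is -4. These differ, so the equilibrium is in mixed strategies.
Let Bob play r1 with probability q. Alice is indifferent when 5q − 16(1−q) = −15q − 4(1−q), giving q = 3/8.

3/8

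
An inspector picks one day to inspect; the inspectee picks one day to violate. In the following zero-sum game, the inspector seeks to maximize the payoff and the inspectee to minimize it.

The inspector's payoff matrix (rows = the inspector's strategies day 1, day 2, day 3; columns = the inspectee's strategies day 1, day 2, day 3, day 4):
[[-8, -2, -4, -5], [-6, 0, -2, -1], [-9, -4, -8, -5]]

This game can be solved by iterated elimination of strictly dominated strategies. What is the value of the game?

-6

Column day 2 is strictly dominated by day 1 for the inspectee (-8<-2, -6<0, -9<-4); eliminate day 2.
Column day 4 is strictly dominated by day 1 for the inspectee (-8<-5, -6<-1, -9<-5); eliminate day 4.
Column day 3 is strictly dominated by day 1 for the inspectee (-8<-4, -6<-2, -9<-8); eliminate day 3.
Row day 1 is strictly dominated by row day 2 (-6>-8); eliminate day 1.
Row day 3 is strictly dominated by row day 2 (-6>-9); eliminate day 3.
Only (day 2, day 1) remains, with payoff -6.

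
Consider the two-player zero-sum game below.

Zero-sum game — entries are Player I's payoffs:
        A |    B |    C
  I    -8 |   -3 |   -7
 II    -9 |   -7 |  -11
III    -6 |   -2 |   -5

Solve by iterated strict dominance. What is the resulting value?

-6

Column B is strictly dominated by A for Player II (-8<-3, -9<-7, -6<-2); eliminate B.
Row II is strictly dominated by row I (-8>-9, -7>-11); eliminate II.
Column C is strictly dominated by A for Player II (-8<-7, -6<-5); eliminate C.
Row I is strictly dominated by row III (-6>-8); eliminate I.
Only (III, A) remains, with payoff -6.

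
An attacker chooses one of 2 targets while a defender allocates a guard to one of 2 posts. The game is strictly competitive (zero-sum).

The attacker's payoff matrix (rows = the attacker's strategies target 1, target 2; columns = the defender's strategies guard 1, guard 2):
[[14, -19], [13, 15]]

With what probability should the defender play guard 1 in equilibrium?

Row minima are -19 and 13, so the attacker's maximin is 13; column maxima are 14 and 15, so the defender's minimax is 14. These differ, so the equilibrium is in mixed strategies.
Let the defender play guard 1 with probability q. The attacker is indifferent when 14q − 19(1−q) = 13q + 15(1−q), giving q = 34/35.

34/35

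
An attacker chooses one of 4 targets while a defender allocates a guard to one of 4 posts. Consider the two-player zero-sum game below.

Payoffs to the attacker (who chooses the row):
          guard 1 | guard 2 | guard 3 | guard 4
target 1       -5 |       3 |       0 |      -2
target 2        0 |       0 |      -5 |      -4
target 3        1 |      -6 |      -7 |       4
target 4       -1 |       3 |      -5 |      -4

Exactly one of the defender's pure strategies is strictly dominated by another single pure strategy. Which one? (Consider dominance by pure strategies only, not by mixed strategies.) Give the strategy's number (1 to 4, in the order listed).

2

The defender prefers columns that give the attacker less. Compare guard 2 with guard 3: 0 < 3, -5 < 0, -7 < -6, -5 < 3.
So guard 3 strictly dominates guard 2 for the defender; guard 2 is strictly dominated.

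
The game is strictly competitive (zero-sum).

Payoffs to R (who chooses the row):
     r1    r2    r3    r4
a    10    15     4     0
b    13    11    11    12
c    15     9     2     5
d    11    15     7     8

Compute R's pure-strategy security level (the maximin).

11

The worst-case payoff for each row is a: 0, b: 11, c: 2, d: 7.
The best of these is 11.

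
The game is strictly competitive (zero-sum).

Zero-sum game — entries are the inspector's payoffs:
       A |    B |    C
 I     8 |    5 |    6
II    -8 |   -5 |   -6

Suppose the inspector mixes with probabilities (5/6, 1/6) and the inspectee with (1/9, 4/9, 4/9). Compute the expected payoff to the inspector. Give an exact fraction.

Against (1/9, 4/9, 4/9), each row's expected payoff is I: 52/9; II: -52/9.
Taking the (5/6, 1/6)-weighted average: (5/6)·(52/9) + (1/6)·(-52/9) = 104/27.

104/27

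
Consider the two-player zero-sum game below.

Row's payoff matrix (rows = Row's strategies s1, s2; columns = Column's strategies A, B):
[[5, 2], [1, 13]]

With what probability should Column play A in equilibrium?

11/15

Row minima are 2 and 1, so Row's maximin is 2; column maxima are 5 and 13, so Column's minimax is 5. These differ, so the equilibrium is in mixed strategies.
Let Column play A with probability q. Row is indifferent when 5q + 2(1−q) = q + 13(1−q), giving q = 11/15.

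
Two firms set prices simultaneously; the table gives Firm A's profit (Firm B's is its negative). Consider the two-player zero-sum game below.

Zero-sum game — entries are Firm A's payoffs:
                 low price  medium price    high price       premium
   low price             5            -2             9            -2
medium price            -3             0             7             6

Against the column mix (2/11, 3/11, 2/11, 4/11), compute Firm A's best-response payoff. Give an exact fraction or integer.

32/11

low price: (5)·(2/11) + (-2)·(3/11) + (9)·(2/11) + (-2)·(4/11) = 14/11.
medium price: (-3)·(2/11) + (0)·(3/11) + (7)·(2/11) + (6)·(4/11) = 32/11.
The best pure response is medium price with expected payoff 32/11.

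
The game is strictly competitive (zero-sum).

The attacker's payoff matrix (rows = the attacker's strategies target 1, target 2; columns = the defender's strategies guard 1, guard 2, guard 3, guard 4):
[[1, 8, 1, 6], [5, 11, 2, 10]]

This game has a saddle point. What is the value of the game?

Row minima: 1, 2 → the attacker's maximin is 2.
Column maxima: 5, 11, 2, 10 → the defender's minimax is 2.
They coincide at (target 2, guard 3), so the value is 2.

2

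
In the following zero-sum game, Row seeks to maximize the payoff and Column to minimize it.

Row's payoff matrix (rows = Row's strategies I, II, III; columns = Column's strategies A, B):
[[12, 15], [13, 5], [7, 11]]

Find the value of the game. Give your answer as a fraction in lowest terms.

135/11

Row III is strictly dominated by row I, so Row never plays it.
The remaining 2×2 game on (I, II) × (A, B) has no saddle point. Let Row play I with probability p; indifference gives 12p + 13(1−p) = 15p + 5(1−p), so p = 8/11.
Similarly Column's optimal q on A is 10/11, and the value is 12·(10/11) + (15)·(1/11) = 135/11.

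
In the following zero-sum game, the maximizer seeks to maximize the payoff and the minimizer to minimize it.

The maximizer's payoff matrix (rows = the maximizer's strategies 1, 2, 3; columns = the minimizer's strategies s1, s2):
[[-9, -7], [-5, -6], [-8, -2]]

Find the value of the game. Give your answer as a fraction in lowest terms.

Row 1 is strictly dominated by row 2, so the maximizer never plays it.
The remaining 2×2 game on (2, 3) × (s1, s2) has no saddle point. Let the maximizer play 2 with probability p; indifference gives −5p − 8(1−p) = −6p − 2(1−p), so p = 6/7.
Similarly the minimizer's optimal q on s1 is 4/7, and the value is -5·(4/7) + (-6)·(3/7) = -38/7.

-38/7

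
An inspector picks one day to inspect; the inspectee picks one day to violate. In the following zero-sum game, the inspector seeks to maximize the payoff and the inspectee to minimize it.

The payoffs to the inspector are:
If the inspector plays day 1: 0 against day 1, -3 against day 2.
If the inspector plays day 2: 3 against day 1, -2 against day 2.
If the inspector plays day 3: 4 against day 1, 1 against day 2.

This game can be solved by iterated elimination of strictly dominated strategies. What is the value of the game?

Row day 1 is strictly dominated by row day 2 (3>0, -2>-3); eliminate day 1.
Column day 1 is strictly dominated by day 2 for the inspectee (-2<3, 1<4); eliminate day 1.
Row day 2 is strictly dominated by row day 3 (1>-2); eliminate day 2.
Only (day 3, day 2) remains, with payoff 1.

1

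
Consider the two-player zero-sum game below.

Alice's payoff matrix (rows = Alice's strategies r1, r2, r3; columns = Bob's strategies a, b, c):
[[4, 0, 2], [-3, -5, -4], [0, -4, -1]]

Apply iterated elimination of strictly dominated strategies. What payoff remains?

0

Row r3 is strictly dominated by row r1 (4>0, 0>-4, 2>-1); eliminate r3.
Row r2 is strictly dominated by row r1 (4>-3, 0>-5, 2>-4); eliminate r2.
Column a is strictly dominated by b for Bob (0<4); eliminate a.
Column c is strictly dominated by b for Bob (0<2); eliminate c.
Only (r1, b) remains, with payoff 0.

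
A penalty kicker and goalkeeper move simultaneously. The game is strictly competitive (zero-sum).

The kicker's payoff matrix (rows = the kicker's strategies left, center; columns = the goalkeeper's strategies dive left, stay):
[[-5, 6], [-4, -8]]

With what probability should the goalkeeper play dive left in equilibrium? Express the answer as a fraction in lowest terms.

14/15

Row minima are -5 and -8, so the kicker's maximin is -5; column maxima are -4 and 6, so the goalkeeper's minimax is -4. These differ, so the equilibrium is in mixed strategies.
Let the goalkeeper play dive left with probability q. The kicker is indifferent when −5q + 6(1−q) = −4q − 8(1−q), giving q = 14/15.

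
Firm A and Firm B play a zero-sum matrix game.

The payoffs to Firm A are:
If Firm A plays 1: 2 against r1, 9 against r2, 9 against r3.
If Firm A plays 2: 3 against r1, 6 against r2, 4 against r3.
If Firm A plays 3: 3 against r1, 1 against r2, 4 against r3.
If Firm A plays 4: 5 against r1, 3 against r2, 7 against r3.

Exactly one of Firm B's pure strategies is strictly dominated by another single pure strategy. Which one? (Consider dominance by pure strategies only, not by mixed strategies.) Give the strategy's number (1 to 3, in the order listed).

3

Firm B prefers columns that give Firm A less. Compare r3 with r1: 2 < 9, 3 < 4, 3 < 4, 5 < 7.
So r1 strictly dominates r3 for Firm B; r3 is strictly dominated.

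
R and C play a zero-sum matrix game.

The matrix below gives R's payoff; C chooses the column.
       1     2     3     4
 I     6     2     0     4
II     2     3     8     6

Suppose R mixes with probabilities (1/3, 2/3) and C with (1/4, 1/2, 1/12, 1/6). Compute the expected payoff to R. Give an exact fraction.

Against (1/4, 1/2, 1/12, 1/6), each row's expected payoff is I: 19/6; II: 11/3.
Taking the (1/3, 2/3)-weighted average: (1/3)·(19/6) + (2/3)·(11/3) = 7/2.

7/2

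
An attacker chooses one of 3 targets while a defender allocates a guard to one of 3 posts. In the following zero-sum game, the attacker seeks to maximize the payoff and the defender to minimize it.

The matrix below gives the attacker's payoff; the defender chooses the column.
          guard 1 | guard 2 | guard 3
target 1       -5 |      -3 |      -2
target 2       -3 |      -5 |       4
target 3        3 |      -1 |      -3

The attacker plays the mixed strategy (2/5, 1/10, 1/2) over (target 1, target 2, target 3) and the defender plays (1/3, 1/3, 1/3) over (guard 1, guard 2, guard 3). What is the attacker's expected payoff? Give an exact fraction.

Against (1/3, 1/3, 1/3), each row's expected payoff is target 1: -10/3; target 2: -4/3; target 3: -1/3.
Taking the (2/5, 1/10, 1/2)-weighted average: (2/5)·(-10/3) + (1/10)·(-4/3) + (1/2)·(-1/3) = -49/30.

-49/30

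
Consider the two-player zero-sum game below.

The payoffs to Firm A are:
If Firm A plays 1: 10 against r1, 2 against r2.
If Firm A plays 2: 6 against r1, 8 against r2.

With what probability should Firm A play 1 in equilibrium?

1/5

Row minima are 2 and 6, so Firm A's maximin is 6; column maxima are 10 and 8, so Firm B's minimax is 8. These differ, so the equilibrium is in mixed strategies.
Let Firm A play 1 with probability p. Firm B is indifferent when 10p + 6(1−p) = 2p + 8(1−p), giving p = 1/5.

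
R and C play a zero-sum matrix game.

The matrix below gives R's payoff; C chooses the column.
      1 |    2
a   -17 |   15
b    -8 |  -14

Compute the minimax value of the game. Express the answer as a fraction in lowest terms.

-179/19

Row minima are -17 and -14, so R's maximin is -14; column maxima are -8 and 15, so C's minimax is -8. These differ, so the equilibrium is in mixed strategies.
Let R play a with probability p. C is indifferent when −17p − 8(1−p) = 15p − 14(1−p), giving p = 3/19.
Let C play 1 with probability q. R is indifferent when −17q + 15(1−q) = −8q − 14(1−q), giving q = 29/38.
The value is -17·(29/38) + (15)·(9/38) = -179/19.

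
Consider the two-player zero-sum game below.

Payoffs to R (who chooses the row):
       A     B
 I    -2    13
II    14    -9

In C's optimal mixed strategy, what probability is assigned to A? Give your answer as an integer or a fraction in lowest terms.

11/19

Row minima are -2 and -9, so R's maximin is -2; column maxima are 14 and 13, so C's minimax is 13. These differ, so the equilibrium is in mixed strategies.
Let C play A with probability q. R is indifferent when −2q + 13(1−q) = 14q − 9(1−q), giving q = 11/19.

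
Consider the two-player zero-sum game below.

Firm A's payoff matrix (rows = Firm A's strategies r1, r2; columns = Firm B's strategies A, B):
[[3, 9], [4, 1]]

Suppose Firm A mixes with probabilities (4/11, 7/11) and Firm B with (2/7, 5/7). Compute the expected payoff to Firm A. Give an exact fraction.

Against (2/7, 5/7), each row's expected payoff is r1: 51/7; r2: 13/7.
Taking the (4/11, 7/11)-weighted average: (4/11)·(51/7) + (7/11)·(13/7) = 295/77.

295/77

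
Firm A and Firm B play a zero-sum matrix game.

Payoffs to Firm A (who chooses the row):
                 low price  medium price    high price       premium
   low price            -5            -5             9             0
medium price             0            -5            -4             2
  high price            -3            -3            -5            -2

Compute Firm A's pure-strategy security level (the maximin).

-5

The worst-case payoff for each row is low price: -5, medium price: -5, high price: -5.
The best of these is -5.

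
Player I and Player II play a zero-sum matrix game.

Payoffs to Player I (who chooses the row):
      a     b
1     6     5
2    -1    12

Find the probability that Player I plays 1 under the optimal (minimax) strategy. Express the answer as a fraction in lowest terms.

Row minima are 5 and -1, so Player I's maximin is 5; column maxima are 6 and 12, so Player II's minimax is 6. These differ, so the equilibrium is in mixed strategies.
Let Player I play 1 with probability p. Player II is indifferent when 6p − (1−p) = 5p + 12(1−p), giving p = 13/14.

13/14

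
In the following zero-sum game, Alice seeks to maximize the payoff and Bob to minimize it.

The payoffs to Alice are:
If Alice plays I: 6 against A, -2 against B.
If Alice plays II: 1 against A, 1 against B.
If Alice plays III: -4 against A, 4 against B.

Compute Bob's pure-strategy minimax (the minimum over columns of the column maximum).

The worst case (largest entry) in each column is A: 6, B: 4.
The best (smallest) of these is 4.

4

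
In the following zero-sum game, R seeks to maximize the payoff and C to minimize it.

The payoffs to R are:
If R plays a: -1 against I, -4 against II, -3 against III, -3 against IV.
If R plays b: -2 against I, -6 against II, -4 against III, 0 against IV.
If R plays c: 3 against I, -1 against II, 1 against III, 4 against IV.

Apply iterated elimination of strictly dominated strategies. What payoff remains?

-1

Column IV is strictly dominated by II for C (-4<-3, -6<0, -1<4); eliminate IV.
Row b is strictly dominated by row a (-1>-2, -4>-6, -3>-4); eliminate b.
Column III is strictly dominated by II for C (-4<-3, -1<1); eliminate III.
Row a is strictly dominated by row c (3>-1, -1>-4); eliminate a.
Column I is strictly dominated by II for C (-1<3); eliminate I.
Only (c, II) remains, with payoff -1.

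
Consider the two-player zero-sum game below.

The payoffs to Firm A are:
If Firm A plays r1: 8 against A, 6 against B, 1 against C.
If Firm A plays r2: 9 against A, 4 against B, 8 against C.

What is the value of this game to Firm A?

44/9

Column A is strictly dominated by B for Firm B (it gives Firm A more in every row).
The remaining 2×2 game on (r1, r2) × (B, C) has no saddle point. Let Firm A play r1 with probability p; indifference gives 6p + 4(1−p) = p + 8(1−p), so p = 4/9.
Similarly Firm B's optimal q on B is 7/9, and the value is 6·(7/9) + (1)·(2/9) = 44/9.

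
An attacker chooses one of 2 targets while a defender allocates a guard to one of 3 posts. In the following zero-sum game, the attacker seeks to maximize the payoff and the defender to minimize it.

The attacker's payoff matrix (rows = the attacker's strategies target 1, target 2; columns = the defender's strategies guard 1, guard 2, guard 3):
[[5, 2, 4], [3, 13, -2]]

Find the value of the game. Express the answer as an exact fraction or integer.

56/17

Column guard 1 is strictly dominated by guard 3 for the defender (it gives the attacker more in every row).
The remaining 2×2 game on (target 1, target 2) × (guard 2, guard 3) has no saddle point. Let the attacker play target 1 with probability p; indifference gives 2p + 13(1−p) = 4p − 2(1−p), so p = 15/17.
Similarly the defender's optimal q on guard 2 is 6/17, and the value is 2·(6/17) + (4)·(11/17) = 56/17.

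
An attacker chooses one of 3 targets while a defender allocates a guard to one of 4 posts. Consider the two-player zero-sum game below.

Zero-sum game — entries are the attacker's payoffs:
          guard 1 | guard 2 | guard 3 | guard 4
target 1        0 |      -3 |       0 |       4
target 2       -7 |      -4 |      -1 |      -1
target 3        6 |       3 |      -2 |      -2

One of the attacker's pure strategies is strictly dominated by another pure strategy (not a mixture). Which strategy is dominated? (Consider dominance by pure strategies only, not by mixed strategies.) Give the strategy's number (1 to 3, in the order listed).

Compare target 2 with target 1: 0 > -7, -3 > -4, 0 > -1, 4 > -1.
So target 1 strictly dominates target 2 for the attacker; target 2 is strictly dominated.

2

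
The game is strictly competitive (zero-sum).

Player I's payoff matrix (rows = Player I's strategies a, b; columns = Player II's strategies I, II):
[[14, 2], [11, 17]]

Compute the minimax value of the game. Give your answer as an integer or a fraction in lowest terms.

Row minima are 2 and 11, so Player I's maximin is 11; column maxima are 14 and 17, so Player II's minimax is 14. These differ, so the equilibrium is in mixed strategies.
Let Player I play a with probability p. Player II is indifferent when 14p + 11(1−p) = 2p + 17(1−p), giving p = 1/3.
Let Player II play I with probability q. Player I is indifferent when 14q + 2(1−q) = 11q + 17(1−q), giving q = 5/6.
The value is 14·(5/6) + (2)·(1/6) = 12.

12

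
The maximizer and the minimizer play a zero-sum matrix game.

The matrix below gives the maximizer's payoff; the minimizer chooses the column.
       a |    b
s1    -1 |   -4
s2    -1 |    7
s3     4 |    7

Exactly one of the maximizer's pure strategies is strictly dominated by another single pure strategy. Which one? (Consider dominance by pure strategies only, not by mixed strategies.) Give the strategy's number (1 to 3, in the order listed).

Compare s1 with s3: 4 > -1, 7 > -4.
So s3 strictly dominates s1 for the maximizer; s1 is strictly dominated.

1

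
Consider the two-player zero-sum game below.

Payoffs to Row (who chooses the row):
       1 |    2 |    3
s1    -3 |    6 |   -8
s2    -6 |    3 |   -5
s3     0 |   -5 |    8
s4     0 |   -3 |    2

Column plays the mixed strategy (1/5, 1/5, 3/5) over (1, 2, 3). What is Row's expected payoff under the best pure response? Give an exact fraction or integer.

s1: (-3)·(1/5) + (6)·(1/5) + (-8)·(3/5) = -21/5.
s2: (-6)·(1/5) + (3)·(1/5) + (-5)·(3/5) = -18/5.
s3: (0)·(1/5) + (-5)·(1/5) + (8)·(3/5) = 19/5.
s4: (0)·(1/5) + (-3)·(1/5) + (2)·(3/5) = 3/5.
The best pure response is s3 with expected payoff 19/5.

19/5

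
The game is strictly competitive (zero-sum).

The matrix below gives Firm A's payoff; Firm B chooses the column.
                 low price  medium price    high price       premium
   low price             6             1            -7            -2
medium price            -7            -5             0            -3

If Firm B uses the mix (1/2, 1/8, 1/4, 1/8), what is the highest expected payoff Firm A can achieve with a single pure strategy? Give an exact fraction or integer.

9/8

low price: (6)·(1/2) + (1)·(1/8) + (-7)·(1/4) + (-2)·(1/8) = 9/8.
medium price: (-7)·(1/2) + (-5)·(1/8) + (0)·(1/4) + (-3)·(1/8) = -9/2.
The best pure response is low price with expected payoff 9/8.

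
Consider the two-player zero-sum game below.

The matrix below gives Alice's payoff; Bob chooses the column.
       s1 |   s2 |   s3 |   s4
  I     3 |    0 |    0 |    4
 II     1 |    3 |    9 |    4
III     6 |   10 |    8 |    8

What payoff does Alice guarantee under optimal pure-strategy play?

Row minima: 0, 1, 6 → Alice's maximin is 6.
Column maxima: 6, 10, 9, 8 → Bob's minimax is 6.
They coincide at (III, s1), so the value is 6.

6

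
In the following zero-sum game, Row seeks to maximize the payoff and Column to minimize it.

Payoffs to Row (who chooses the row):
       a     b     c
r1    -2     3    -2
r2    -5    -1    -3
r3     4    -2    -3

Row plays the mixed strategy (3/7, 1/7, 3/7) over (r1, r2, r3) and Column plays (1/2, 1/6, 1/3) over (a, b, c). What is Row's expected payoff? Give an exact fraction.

-31/42

Against (1/2, 1/6, 1/3), each row's expected payoff is r1: -7/6; r2: -11/3; r3: 2/3.
Taking the (3/7, 1/7, 3/7)-weighted average: (3/7)·(-7/6) + (1/7)·(-11/3) + (3/7)·(2/3) = -31/42.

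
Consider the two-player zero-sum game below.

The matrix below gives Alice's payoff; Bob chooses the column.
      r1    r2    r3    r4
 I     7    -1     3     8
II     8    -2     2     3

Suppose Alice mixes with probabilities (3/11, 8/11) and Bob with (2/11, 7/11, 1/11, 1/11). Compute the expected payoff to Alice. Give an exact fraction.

10/11

Against (2/11, 7/11, 1/11, 1/11), each row's expected payoff is I: 18/11; II: 7/11.
Taking the (3/11, 8/11)-weighted average: (3/11)·(18/11) + (8/11)·(7/11) = 10/11.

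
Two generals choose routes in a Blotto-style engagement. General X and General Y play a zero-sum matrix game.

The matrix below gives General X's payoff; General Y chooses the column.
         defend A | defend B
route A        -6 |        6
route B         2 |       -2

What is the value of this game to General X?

0

Row minima are -6 and -2, so General X's maximin is -2; column maxima are 2 and 6, so General Y's minimax is 2. These differ, so the equilibrium is in mixed strategies.
Let General X play route A with probability p. General Y is indifferent when −6p + 2(1−p) = 6p − 2(1−p), giving p = 1/4.
Let General Y play defend A with probability q. General X is indifferent when −6q + 6(1−q) = 2q − 2(1−q), giving q = 1/2.
The value is -6·(1/2) + (6)·(1/2) = 0.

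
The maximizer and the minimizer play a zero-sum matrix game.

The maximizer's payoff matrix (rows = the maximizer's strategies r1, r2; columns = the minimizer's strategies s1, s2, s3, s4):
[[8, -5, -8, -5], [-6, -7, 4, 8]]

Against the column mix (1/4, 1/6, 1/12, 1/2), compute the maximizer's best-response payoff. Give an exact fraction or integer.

r1: (8)·(1/4) + (-5)·(1/6) + (-8)·(1/12) + (-5)·(1/2) = -2.
r2: (-6)·(1/4) + (-7)·(1/6) + (4)·(1/12) + (8)·(1/2) = 5/3.
The best pure response is r2 with expected payoff 5/3.

5/3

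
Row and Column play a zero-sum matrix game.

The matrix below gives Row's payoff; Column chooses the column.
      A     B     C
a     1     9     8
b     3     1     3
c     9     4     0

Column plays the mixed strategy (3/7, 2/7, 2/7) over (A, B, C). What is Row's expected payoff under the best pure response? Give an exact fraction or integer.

a: (1)·(3/7) + (9)·(2/7) + (8)·(2/7) = 37/7.
b: (3)·(3/7) + (1)·(2/7) + (3)·(2/7) = 17/7.
c: (9)·(3/7) + (4)·(2/7) + (0)·(2/7) = 5.
The best pure response is a with expected payoff 37/7.

37/7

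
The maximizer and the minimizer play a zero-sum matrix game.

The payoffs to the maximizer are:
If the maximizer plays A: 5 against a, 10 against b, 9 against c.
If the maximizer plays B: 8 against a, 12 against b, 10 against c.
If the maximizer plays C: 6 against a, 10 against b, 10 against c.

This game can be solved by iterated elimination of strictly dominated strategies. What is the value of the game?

8

Row A is strictly dominated by row B (8>5, 12>10, 10>9); eliminate A.
Column c is strictly dominated by a for the minimizer (8<10, 6<10); eliminate c.
Column b is strictly dominated by a for the minimizer (8<12, 6<10); eliminate b.
Row C is strictly dominated by row B (8>6); eliminate C.
Only (B, a) remains, with payoff 8.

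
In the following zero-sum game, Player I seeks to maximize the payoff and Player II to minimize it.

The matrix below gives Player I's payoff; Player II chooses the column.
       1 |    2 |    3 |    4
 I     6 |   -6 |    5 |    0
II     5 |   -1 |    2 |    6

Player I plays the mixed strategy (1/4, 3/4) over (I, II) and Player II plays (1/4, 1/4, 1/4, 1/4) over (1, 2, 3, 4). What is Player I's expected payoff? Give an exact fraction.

Against (1/4, 1/4, 1/4, 1/4), each row's expected payoff is I: 5/4; II: 3.
Taking the (1/4, 3/4)-weighted average: (1/4)·(5/4) + (3/4)·(3) = 41/16.

41/16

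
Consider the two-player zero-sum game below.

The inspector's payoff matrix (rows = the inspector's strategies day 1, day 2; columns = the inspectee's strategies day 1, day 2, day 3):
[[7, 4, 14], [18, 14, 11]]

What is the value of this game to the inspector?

Column day 1 is strictly dominated by day 2 for the inspectee (it gives the inspector more in every row).
The remaining 2×2 game on (day 1, day 2) × (day 2, day 3) has no saddle point. Let the inspector play day 1 with probability p; indifference gives 4p + 14(1−p) = 14p + 11(1−p), so p = 3/13.
Similarly the inspectee's optimal q on day 2 is 3/13, and the value is 4·(3/13) + (14)·(10/13) = 152/13.

152/13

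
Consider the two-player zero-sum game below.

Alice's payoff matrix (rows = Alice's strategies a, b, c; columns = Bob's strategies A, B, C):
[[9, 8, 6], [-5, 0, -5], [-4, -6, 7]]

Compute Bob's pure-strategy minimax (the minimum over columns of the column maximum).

The worst case (largest entry) in each column is A: 9, B: 8, C: 7.
The best (smallest) of these is 7.

7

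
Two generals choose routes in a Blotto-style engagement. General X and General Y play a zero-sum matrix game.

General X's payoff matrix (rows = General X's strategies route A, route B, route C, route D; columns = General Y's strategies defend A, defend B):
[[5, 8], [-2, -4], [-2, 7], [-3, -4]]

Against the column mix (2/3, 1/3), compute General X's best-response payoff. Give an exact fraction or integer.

6

route A: (5)·(2/3) + (8)·(1/3) = 6.
route B: (-2)·(2/3) + (-4)·(1/3) = -8/3.
route C: (-2)·(2/3) + (7)·(1/3) = 1.
route D: (-3)·(2/3) + (-4)·(1/3) = -10/3.
The best pure response is route A with expected payoff 6.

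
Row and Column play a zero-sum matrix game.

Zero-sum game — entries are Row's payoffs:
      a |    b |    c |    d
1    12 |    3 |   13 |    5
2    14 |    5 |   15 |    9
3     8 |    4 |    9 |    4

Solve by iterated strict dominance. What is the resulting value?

5

Column c is strictly dominated by a for Column (12<13, 14<15, 8<9); eliminate c.
Column a is strictly dominated by b for Column (3<12, 5<14, 4<8); eliminate a.
Row 1 is strictly dominated by row 2 (5>3, 9>5); eliminate 1.
Row 3 is strictly dominated by row 2 (5>4, 9>4); eliminate 3.
Column d is strictly dominated by b for Column (5<9); eliminate d.
Only (2, b) remains, with payoff 5.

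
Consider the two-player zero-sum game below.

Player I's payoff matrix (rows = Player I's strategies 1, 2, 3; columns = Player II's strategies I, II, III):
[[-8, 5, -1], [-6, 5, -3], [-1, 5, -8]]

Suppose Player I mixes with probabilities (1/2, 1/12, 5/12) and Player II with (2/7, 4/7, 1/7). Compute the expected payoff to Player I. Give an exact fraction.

Against (2/7, 4/7, 1/7), each row's expected payoff is 1: 3/7; 2: 5/7; 3: 10/7.
Taking the (1/2, 1/12, 5/12)-weighted average: (1/2)·(3/7) + (1/12)·(5/7) + (5/12)·(10/7) = 73/84.

73/84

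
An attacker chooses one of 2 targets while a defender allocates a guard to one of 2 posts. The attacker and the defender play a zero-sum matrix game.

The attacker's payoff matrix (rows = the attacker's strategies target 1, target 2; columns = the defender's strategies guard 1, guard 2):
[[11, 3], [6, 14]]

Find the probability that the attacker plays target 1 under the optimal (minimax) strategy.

Row minima are 3 and 6, so the attacker's maximin is 6; column maxima are 11 and 14, so the defender's minimax is 11. These differ, so the equilibrium is in mixed strategies.
Let the attacker play target 1 with probability p. The defender is indifferent when 11p + 6(1−p) = 3p + 14(1−p), giving p = 1/2.

1/2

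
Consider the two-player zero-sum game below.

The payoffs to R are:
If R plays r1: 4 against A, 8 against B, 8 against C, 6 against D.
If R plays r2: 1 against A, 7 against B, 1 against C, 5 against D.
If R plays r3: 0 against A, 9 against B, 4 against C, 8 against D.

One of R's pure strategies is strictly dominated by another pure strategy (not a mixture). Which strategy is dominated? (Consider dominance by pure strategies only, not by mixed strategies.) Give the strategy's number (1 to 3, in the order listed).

2

Compare r2 with r1: 4 > 1, 8 > 7, 8 > 1, 6 > 5.
So r1 strictly dominates r2 for R; r2 is strictly dominated.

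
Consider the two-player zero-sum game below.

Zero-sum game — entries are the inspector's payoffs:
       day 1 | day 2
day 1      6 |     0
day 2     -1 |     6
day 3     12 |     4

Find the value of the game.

Row day 1 is strictly dominated by row day 3, so the inspector never plays it.
The remaining 2×2 game on (day 2, day 3) × (day 1, day 2) has no saddle point. Let the inspector play day 2 with probability p; indifference gives −p + 12(1−p) = 6p + 4(1−p), so p = 8/15.
Similarly the inspectee's optimal q on day 1 is 2/15, and the value is -1·(2/15) + (6)·(13/15) = 76/15.

76/15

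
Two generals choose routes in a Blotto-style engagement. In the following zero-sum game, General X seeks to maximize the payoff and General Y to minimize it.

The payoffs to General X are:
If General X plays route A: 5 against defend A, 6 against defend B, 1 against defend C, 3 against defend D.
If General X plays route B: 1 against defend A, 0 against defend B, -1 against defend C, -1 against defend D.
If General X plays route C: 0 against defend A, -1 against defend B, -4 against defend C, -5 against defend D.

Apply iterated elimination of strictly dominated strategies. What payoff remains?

Row route B is strictly dominated by row route A (5>1, 6>0, 1>-1, 3>-1); eliminate route B.
Column defend B is strictly dominated by defend C for General Y (1<6, -4<-1); eliminate defend B.
Row route C is strictly dominated by row route A (5>0, 1>-4, 3>-5); eliminate route C.
Column defend A is strictly dominated by defend C for General Y (1<5); eliminate defend A.
Column defend D is strictly dominated by defend C for General Y (1<3); eliminate defend D.
Only (route A, defend C) remains, with payoff 1.

1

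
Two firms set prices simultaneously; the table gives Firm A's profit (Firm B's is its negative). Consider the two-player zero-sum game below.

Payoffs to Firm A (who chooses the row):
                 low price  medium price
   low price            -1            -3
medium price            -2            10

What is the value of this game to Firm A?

Row minima are -3 and -2, so Firm A's maximin is -2; column maxima are -1 and 10, so Firm B's minimax is -1. These differ, so the equilibrium is in mixed strategies.
Let Firm A play low price with probability p. Firm B is indifferent when −p − 2(1−p) = −3p + 10(1−p), giving p = 6/7.
Let Firm B play low price with probability q. Firm A is indifferent when −q − 3(1−q) = −2q + 10(1−q), giving q = 13/14.
The value is -1·(13/14) + (-3)·(1/14) = -8/7.

-8/7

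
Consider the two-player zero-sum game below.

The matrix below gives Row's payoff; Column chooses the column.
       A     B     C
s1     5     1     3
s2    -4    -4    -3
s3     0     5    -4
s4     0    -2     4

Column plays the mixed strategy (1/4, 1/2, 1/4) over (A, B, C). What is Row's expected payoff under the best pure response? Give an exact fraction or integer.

5/2

s1: (5)·(1/4) + (1)·(1/2) + (3)·(1/4) = 5/2.
s2: (-4)·(1/4) + (-4)·(1/2) + (-3)·(1/4) = -15/4.
s3: (0)·(1/4) + (5)·(1/2) + (-4)·(1/4) = 3/2.
s4: (0)·(1/4) + (-2)·(1/2) + (4)·(1/4) = 0.
The best pure response is s1 with expected payoff 5/2.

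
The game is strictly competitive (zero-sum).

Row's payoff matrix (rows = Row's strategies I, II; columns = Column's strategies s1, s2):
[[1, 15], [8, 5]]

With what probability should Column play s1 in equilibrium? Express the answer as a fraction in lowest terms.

10/17

Row minima are 1 and 5, so Row's maximin is 5; column maxima are 8 and 15, so Column's minimax is 8. These differ, so the equilibrium is in mixed strategies.
Let Column play s1 with probability q. Row is indifferent when q + 15(1−q) = 8q + 5(1−q), giving q = 10/17.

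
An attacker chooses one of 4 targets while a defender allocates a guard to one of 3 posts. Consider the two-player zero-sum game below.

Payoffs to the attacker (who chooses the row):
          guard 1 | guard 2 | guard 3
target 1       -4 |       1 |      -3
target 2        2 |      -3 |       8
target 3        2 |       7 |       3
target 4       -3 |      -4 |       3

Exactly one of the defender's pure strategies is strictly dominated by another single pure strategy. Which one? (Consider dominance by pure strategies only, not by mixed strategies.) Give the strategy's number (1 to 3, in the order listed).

The defender prefers columns that give the attacker less. Compare guard 3 with guard 1: -4 < -3, 2 < 8, 2 < 3, -3 < 3.
So guard 1 strictly dominates guard 3 for the defender; guard 3 is strictly dominated.

3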